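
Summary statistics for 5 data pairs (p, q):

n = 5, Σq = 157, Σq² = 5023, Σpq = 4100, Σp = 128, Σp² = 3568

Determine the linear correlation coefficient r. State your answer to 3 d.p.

r = (nΣpq − ΣpΣq) / √[(nΣp² − (Σp)²)(nΣq² − (Σq)²)]
Numerator: 5×4100 − 128×157 = 404
Denominator: √[(17840 − 16384)(25115 − 24649)] = √[1456 × 466] = 823.7087
r = 404 / 823.7087 ≈ 0.490

0.490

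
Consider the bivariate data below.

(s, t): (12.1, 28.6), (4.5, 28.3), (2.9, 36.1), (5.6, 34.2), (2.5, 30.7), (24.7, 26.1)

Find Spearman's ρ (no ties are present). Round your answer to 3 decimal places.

Rank s: 5, 3, 2, 4, 1, 6
Rank t: 3, 2, 6, 5, 4, 1
d = rank(s) − rank(t): 2, 1, -4, -1, -3, 5; Σd² = 56
ρ = 1 − 6Σd² / [n(n²−1)] = 1 − 6×56 / (6×35) = 1 − 336/210 ≈ -0.600

-0.600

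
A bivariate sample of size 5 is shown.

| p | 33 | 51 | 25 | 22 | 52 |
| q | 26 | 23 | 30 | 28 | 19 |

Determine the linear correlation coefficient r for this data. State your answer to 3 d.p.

n = 5, Σp = 183, Σq = 126, Σp² = 7503, Σq² = 3250, Σpq = 4385
nΣpq − ΣpΣq = 21925 − 23058 = -1133
nΣp² − (Σp)² = 37515 − 33489 = 4026; nΣq² − (Σq)² = 16250 − 15876 = 374
r = -1133 / √(4026 × 374) = -1133 / 1227.0795 ≈ -0.923

-0.923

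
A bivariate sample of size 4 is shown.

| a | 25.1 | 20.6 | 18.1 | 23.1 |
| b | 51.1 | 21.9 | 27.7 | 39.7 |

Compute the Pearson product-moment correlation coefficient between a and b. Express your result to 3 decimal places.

n = 4, Σa = 86.9, Σb = 140.4, Σa² = 1915.59, Σb² = 5434.2, Σab = 3152.19
nΣab − ΣaΣb = 12608.76 − 12200.76 = 408
nΣa² − (Σa)² = 7662.36 − 7551.61 = 110.75; nΣb² − (Σb)² = 21736.8 − 19712.16 = 2024.64
r = 408 / √(110.75 × 2024.64) = 408 / 473.5281 ≈ 0.862

0.862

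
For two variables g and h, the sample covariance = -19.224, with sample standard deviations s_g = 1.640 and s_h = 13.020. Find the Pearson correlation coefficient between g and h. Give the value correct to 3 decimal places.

r = Cov(g,h) / (s_g · s_h) = -19.224 / (1.640 × 13.020)
  = -19.224 / 21.3528 ≈ -0.900

-0.900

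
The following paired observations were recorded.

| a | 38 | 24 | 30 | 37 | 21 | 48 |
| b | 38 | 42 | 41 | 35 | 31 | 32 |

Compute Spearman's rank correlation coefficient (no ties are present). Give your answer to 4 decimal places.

Rank a: 5, 2, 3, 4, 1, 6
Rank b: 4, 6, 5, 3, 1, 2
d = rank(a) − rank(b): 1, -4, -2, 1, 0, 4; Σd² = 38
ρ = 1 − 6Σd² / [n(n²−1)] = 1 − 6×38 / (6×35) = 1 − 228/210 ≈ -0.0857

-0.0857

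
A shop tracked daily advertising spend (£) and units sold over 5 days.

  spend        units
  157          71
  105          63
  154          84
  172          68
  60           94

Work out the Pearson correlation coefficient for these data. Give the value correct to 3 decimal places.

-0.515

n = 5, Σx = 648, Σy = 380, Σx² = 92574, Σy² = 29526, Σxy = 48034
nΣxy − ΣxΣy = 240170 − 246240 = -6070
nΣx² − (Σx)² = 462870 − 419904 = 42966; nΣy² − (Σy)² = 147630 − 144400 = 3230
r = -6070 / √(42966 × 3230) = -6070 / 11780.5000 ≈ -0.515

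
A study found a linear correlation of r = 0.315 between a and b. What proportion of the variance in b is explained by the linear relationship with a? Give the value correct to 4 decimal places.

0.0992

r² = (0.315)² = 0.0992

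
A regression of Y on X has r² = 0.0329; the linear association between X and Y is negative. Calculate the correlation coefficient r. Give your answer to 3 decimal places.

-0.181

|r| = √0.0329 = 0.181
The association is negative, so r = −0.181.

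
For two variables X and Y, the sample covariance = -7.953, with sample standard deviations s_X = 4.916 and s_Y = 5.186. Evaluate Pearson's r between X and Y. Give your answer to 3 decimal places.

-0.312

r = Cov(X,Y) / (s_X · s_Y) = -7.953 / (4.916 × 5.186)
  = -7.953 / 25.4944 ≈ -0.312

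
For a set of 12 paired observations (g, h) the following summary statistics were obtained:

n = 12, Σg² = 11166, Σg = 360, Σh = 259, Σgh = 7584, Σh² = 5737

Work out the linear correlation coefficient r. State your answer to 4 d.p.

r = (nΣgh − ΣgΣh) / √[(nΣg² − (Σg)²)(nΣh² − (Σh)²)]
Numerator: 12×7584 − 360×259 = -2232
Denominator: √[(133992 − 129600)(68844 − 67081)] = √[4392 × 1763] = 2782.6419
r = -2232 / 2782.6419 ≈ -0.8021

-0.8021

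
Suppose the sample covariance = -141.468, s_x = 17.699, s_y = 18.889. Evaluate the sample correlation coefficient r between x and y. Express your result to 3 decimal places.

r = Cov(x,y) / (s_x · s_y) = -141.468 / (17.699 × 18.889)
  = -141.468 / 334.3164 ≈ -0.423

-0.423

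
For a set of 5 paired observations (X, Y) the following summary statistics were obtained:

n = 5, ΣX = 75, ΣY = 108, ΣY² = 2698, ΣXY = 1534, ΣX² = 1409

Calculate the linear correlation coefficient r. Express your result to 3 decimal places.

-0.267

r = (nΣXY − ΣXΣY) / √[(nΣX² − (ΣX)²)(nΣY² − (ΣY)²)]
Numerator: 5×1534 − 75×108 = -430
Denominator: √[(7045 − 5625)(13490 − 11664)] = √[1420 × 1826] = 1610.2546
r = -430 / 1610.2546 ≈ -0.267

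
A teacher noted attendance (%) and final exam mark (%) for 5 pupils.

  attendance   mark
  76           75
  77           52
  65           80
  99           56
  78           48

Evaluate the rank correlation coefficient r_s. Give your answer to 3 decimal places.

Rank attendance: 2, 3, 1, 5, 4
Rank mark: 4, 2, 5, 3, 1
d = rank(attendance) − rank(mark): -2, 1, -4, 2, 3; Σd² = 34
ρ = 1 − 6Σd² / [n(n²−1)] = 1 − 6×34 / (5×24) = 1 − 204/120 ≈ -0.700

-0.700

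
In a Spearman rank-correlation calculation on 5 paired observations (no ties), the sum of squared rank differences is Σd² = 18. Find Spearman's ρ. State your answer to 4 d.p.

ρ = 1 − 6Σd² / [n(n²−1)] = 1 − 6×18 / (5×24)
  = 1 − 108/120 = 1 − 0.90000 ≈ 0.1000

0.1000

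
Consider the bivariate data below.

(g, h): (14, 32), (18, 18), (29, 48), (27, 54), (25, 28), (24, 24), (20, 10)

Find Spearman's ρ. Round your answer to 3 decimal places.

0.571

Rank g: 1, 2, 7, 6, 5, 4, 3
Rank h: 5, 2, 6, 7, 4, 3, 1
d = rank(g) − rank(h): -4, 0, 1, -1, 1, 1, 2; Σd² = 24
ρ = 1 − 6Σd² / [n(n²−1)] = 1 − 6×24 / (7×48) = 1 − 144/336 ≈ 0.571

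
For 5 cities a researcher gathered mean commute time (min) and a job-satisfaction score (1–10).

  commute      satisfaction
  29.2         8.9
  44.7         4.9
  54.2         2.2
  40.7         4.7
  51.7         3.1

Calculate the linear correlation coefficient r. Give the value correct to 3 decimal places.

-0.978

n = 5, Σx = 220.5, Σy = 23.8, Σx² = 10117.75, Σy² = 139.76, Σxy = 949.71
nΣxy − ΣxΣy = 4748.55 − 5247.9 = -499.35
nΣx² − (Σx)² = 50588.75 − 48620.25 = 1968.5; nΣy² − (Σy)² = 698.8 − 566.44 = 132.36
r = -499.35 / √(1968.5 × 132.36) = -499.35 / 510.4416 ≈ -0.978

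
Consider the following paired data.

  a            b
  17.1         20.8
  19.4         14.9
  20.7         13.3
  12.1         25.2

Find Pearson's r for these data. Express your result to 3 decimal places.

n = 4, Σa = 69.3, Σb = 74.2, Σa² = 1243.67, Σb² = 1466.58, Σab = 1224.97
nΣab − ΣaΣb = 4899.88 − 5142.06 = -242.18
nΣa² − (Σa)² = 4974.68 − 4802.49 = 172.19; nΣb² − (Σb)² = 5866.32 − 5505.64 = 360.68
r = -242.18 / √(172.19 × 360.68) = -242.18 / 249.2097 ≈ -0.972

-0.972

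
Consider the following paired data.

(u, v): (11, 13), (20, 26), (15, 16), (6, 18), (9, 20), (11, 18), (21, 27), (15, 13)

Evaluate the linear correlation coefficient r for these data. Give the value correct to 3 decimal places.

n = 8, Σu = 108, Σv = 151, Σu² = 1650, Σv² = 3047, Σuv = 2151
nΣuv − ΣuΣv = 17208 − 16308 = 900
nΣu² − (Σu)² = 13200 − 11664 = 1536; nΣv² − (Σv)² = 24376 − 22801 = 1575
r = 900 / √(1536 × 1575) = 900 / 1555.3778 ≈ 0.579

0.579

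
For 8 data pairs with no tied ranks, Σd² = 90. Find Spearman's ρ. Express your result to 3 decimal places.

ρ = 1 − 6Σd² / [n(n²−1)] = 1 − 6×90 / (8×63)
  = 1 − 540/504 = 1 − 1.0714 ≈ -0.071

-0.071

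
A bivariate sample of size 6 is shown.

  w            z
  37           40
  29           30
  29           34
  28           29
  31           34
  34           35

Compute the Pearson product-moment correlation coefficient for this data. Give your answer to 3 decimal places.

n = 6, Σw = 188, Σz = 202, Σw² = 5952, Σz² = 6878, Σwz = 6392
nΣwz − ΣwΣz = 38352 − 37976 = 376
nΣw² − (Σw)² = 35712 − 35344 = 368; nΣz² − (Σz)² = 41268 − 40804 = 464
r = 376 / √(368 × 464) = 376 / 413.2215 ≈ 0.910

0.910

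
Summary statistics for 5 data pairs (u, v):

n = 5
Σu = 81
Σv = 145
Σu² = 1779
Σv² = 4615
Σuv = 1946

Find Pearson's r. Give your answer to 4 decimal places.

-0.9212

r = (nΣuv − ΣuΣv) / √[(nΣu² − (Σu)²)(nΣv² − (Σv)²)]
Numerator: 5×1946 − 81×145 = -2015
Denominator: √[(8895 − 6561)(23075 − 21025)] = √[2334 × 2050] = 2187.3957
r = -2015 / 2187.3957 ≈ -0.9212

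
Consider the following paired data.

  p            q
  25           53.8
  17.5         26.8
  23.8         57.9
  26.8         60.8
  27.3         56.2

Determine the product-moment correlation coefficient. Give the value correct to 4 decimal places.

n = 5, Σp = 120.4, Σq = 255.5, Σp² = 2961.22, Σq² = 13820.17, Σpq = 6355.72
nΣpq − ΣpΣq = 31778.6 − 30762.2 = 1016.4
nΣp² − (Σp)² = 14806.1 − 14496.16 = 309.94; nΣq² − (Σq)² = 69100.85 − 65280.25 = 3820.6
r = 1016.4 / √(309.94 × 3820.6) = 1016.4 / 1088.1897 ≈ 0.9340

0.9340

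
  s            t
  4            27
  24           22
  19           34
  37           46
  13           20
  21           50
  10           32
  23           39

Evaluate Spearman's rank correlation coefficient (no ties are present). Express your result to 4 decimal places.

0.4286

Rank s: 1, 7, 4, 8, 3, 5, 2, 6
Rank t: 3, 2, 5, 7, 1, 8, 4, 6
d = rank(s) − rank(t): -2, 5, -1, 1, 2, -3, -2, 0; Σd² = 48
ρ = 1 − 6Σd² / [n(n²−1)] = 1 − 6×48 / (8×63) = 1 − 288/504 ≈ 0.4286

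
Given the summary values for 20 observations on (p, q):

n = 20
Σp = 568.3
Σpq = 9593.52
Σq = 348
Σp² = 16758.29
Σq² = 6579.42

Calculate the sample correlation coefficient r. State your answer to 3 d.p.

-0.521

r = (nΣpq − ΣpΣq) / √[(nΣp² − (Σp)²)(nΣq² − (Σq)²)]
Numerator: 20×9593.52 − 568.3×348 = -5898
Denominator: √[(335165.8 − 322964.89)(131588.4 − 121104)] = √[12200.91 × 10484.4] = 11310.1380
r = -5898 / 11310.1380 ≈ -0.521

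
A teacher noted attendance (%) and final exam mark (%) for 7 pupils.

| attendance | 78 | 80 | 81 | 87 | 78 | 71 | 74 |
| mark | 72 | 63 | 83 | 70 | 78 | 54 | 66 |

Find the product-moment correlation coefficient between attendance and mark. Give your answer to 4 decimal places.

n = 7, Σx = 549, Σy = 486, Σx² = 43215, Σy² = 34298, Σxy = 38271
nΣxy − ΣxΣy = 267897 − 266814 = 1083
nΣx² − (Σx)² = 302505 − 301401 = 1104; nΣy² − (Σy)² = 240086 − 236196 = 3890
r = 1083 / √(1104 × 3890) = 1083 / 2072.3320 ≈ 0.5226

0.5226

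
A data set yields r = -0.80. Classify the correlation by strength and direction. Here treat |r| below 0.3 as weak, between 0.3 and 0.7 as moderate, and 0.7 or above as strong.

strong negative

r = -0.80 < 0 so the relationship is negative.
|r| = 0.80, which falls in the strong range.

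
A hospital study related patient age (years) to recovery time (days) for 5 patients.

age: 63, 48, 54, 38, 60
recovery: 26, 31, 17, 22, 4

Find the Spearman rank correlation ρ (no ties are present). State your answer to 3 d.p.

Rank age: 5, 2, 3, 1, 4
Rank recovery: 4, 5, 2, 3, 1
d = rank(age) − rank(recovery): 1, -3, 1, -2, 3; Σd² = 24
ρ = 1 − 6Σd² / [n(n²−1)] = 1 − 6×24 / (5×24) = 1 − 144/120 ≈ -0.200

-0.200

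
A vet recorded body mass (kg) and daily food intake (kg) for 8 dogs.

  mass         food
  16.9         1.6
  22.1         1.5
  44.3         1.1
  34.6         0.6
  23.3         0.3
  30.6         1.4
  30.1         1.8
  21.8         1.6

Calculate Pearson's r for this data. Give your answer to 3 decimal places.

n = 8, Σx = 223.7, Σy = 9.9, Σx² = 6794.17, Σy² = 14.23, Σxy = 268.57
nΣxy − ΣxΣy = 2148.56 − 2214.63 = -66.07
nΣx² − (Σx)² = 54353.36 − 50041.69 = 4311.67; nΣy² − (Σy)² = 113.84 − 98.01 = 15.83
r = -66.07 / √(4311.67 × 15.83) = -66.07 / 261.2542 ≈ -0.253

-0.253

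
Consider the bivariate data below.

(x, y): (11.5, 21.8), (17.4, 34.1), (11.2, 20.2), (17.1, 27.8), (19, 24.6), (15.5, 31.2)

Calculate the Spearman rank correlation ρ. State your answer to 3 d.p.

Rank x: 2, 5, 1, 4, 6, 3
Rank y: 2, 6, 1, 4, 3, 5
d = rank(x) − rank(y): 0, -1, 0, 0, 3, -2; Σd² = 14
ρ = 1 − 6Σd² / [n(n²−1)] = 1 − 6×14 / (6×35) = 1 − 84/210 ≈ 0.600

0.600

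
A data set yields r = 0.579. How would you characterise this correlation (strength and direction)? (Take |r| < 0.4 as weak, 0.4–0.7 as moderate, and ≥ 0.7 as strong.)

r = 0.579 > 0 so the relationship is positive.
|r| = 0.579, which falls in the moderate range.

moderate positive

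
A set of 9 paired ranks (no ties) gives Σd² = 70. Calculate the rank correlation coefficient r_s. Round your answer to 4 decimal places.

ρ = 1 − 6Σd² / [n(n²−1)] = 1 − 6×70 / (9×80)
  = 1 − 420/720 = 1 − 0.58333 ≈ 0.4167

0.4167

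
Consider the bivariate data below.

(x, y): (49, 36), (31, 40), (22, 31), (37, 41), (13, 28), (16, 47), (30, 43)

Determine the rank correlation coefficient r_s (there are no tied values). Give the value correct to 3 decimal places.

0.143

Rank x: 7, 5, 3, 6, 1, 2, 4
Rank y: 3, 4, 2, 5, 1, 7, 6
d = rank(x) − rank(y): 4, 1, 1, 1, 0, -5, -2; Σd² = 48
ρ = 1 − 6Σd² / [n(n²−1)] = 1 − 6×48 / (7×48) = 1 − 288/336 ≈ 0.143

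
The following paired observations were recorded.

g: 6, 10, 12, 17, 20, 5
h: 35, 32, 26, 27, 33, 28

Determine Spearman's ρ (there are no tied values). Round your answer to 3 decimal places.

Rank g: 2, 3, 4, 5, 6, 1
Rank h: 6, 4, 1, 2, 5, 3
d = rank(g) − rank(h): -4, -1, 3, 3, 1, -2; Σd² = 40
ρ = 1 − 6Σd² / [n(n²−1)] = 1 − 6×40 / (6×35) = 1 − 240/210 ≈ -0.143

-0.143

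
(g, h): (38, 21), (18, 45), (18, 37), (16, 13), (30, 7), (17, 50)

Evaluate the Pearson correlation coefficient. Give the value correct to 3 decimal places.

-0.510

n = 6, Σg = 137, Σh = 173, Σg² = 3537, Σh² = 6553, Σgh = 3542
nΣgh − ΣgΣh = 21252 − 23701 = -2449
nΣg² − (Σg)² = 21222 − 18769 = 2453; nΣh² − (Σh)² = 39318 − 29929 = 9389
r = -2449 / √(2453 × 9389) = -2449 / 4799.0850 ≈ -0.510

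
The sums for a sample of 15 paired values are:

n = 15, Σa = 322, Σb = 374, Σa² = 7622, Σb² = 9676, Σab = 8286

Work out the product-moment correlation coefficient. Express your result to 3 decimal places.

0.516

r = (nΣab − ΣaΣb) / √[(nΣa² − (Σa)²)(nΣb² − (Σb)²)]
Numerator: 15×8286 − 322×374 = 3862
Denominator: √[(114330 − 103684)(145140 − 139876)] = √[10646 × 5264] = 7486.0232
r = 3862 / 7486.0232 ≈ 0.516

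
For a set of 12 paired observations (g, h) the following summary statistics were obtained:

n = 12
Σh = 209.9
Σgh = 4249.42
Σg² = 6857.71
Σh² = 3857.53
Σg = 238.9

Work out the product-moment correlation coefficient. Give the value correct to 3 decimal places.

0.113

r = (nΣgh − ΣgΣh) / √[(nΣg² − (Σg)²)(nΣh² − (Σh)²)]
Numerator: 12×4249.42 − 238.9×209.9 = 847.93
Denominator: √[(82292.52 − 57073.21)(46290.36 − 44058.01)] = √[25219.31 × 2232.35] = 7503.2211
r = 847.93 / 7503.2211 ≈ 0.113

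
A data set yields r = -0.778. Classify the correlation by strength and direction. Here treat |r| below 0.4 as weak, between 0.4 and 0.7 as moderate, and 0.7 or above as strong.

strong negative

r = -0.778 < 0 so the relationship is negative.
|r| = 0.778, which falls in the strong range.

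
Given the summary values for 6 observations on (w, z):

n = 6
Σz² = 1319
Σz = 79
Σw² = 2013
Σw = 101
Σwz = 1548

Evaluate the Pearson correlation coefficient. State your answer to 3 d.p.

r = (nΣwz − ΣwΣz) / √[(nΣw² − (Σw)²)(nΣz² − (Σz)²)]
Numerator: 6×1548 − 101×79 = 1309
Denominator: √[(12078 − 10201)(7914 − 6241)] = √[1877 × 1673] = 1772.0669
r = 1309 / 1772.0669 ≈ 0.739

0.739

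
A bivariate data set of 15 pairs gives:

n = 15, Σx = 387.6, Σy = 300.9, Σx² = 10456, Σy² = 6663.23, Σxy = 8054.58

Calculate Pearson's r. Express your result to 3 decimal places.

0.531

r = (nΣxy − ΣxΣy) / √[(nΣx² − (Σx)²)(nΣy² − (Σy)²)]
Numerator: 15×8054.58 − 387.6×300.9 = 4189.86
Denominator: √[(156840 − 150233.76)(99948.45 − 90540.81)] = √[6606.24 × 9407.64] = 7883.4718
r = 4189.86 / 7883.4718 ≈ 0.531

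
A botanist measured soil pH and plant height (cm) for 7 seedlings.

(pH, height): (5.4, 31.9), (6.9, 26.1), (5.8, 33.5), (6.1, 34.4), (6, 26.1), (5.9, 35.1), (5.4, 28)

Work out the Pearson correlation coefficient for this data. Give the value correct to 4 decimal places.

-0.3226

n = 7, Σx = 41.5, Σy = 215.1, Σx² = 247.59, Σy² = 6701.65, Σxy = 1271.38
nΣxy − ΣxΣy = 8899.66 − 8926.65 = -26.99
nΣx² − (Σx)² = 1733.13 − 1722.25 = 10.88; nΣy² − (Σy)² = 46911.55 − 46268.01 = 643.54
r = -26.99 / √(10.88 × 643.54) = -26.99 / 83.6763 ≈ -0.3226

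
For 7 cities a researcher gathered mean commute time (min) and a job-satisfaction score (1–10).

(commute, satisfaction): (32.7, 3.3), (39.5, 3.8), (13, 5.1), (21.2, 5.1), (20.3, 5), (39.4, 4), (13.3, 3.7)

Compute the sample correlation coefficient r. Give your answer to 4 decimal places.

n = 7, Σx = 179.4, Σy = 30, Σx² = 5389.32, Σy² = 132.04, Σxy = 740.74
nΣxy − ΣxΣy = 5185.18 − 5382 = -196.82
nΣx² − (Σx)² = 37725.24 − 32184.36 = 5540.88; nΣy² − (Σy)² = 924.28 − 900 = 24.28
r = -196.82 / √(5540.88 × 24.28) = -196.82 / 366.7868 ≈ -0.5366

-0.5366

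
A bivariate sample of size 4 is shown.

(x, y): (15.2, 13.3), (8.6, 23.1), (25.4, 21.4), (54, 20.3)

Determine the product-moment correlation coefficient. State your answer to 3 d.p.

n = 4, Σx = 103.2, Σy = 78.1, Σx² = 3866.16, Σy² = 1580.55, Σxy = 2040.58
nΣxy − ΣxΣy = 8162.32 − 8059.92 = 102.4
nΣx² − (Σx)² = 15464.64 − 10650.24 = 4814.4; nΣy² − (Σy)² = 6322.2 − 6099.61 = 222.59
r = 102.4 / √(4814.4 × 222.59) = 102.4 / 1035.1992 ≈ 0.099

0.099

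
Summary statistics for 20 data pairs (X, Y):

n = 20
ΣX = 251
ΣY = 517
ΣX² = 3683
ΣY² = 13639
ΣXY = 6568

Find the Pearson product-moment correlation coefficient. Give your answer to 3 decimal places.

r = (nΣXY − ΣXΣY) / √[(nΣX² − (ΣX)²)(nΣY² − (ΣY)²)]
Numerator: 20×6568 − 251×517 = 1593
Denominator: √[(73660 − 63001)(272780 − 267289)] = √[10659 × 5491] = 7650.3967
r = 1593 / 7650.3967 ≈ 0.208

0.208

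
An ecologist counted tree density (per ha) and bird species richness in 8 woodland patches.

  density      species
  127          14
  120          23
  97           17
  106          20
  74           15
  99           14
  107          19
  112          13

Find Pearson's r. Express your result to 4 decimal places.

n = 8, Σx = 842, Σy = 135, Σx² = 90444, Σy² = 2365, Σxy = 14292
nΣxy − ΣxΣy = 114336 − 113670 = 666
nΣx² − (Σx)² = 723552 − 708964 = 14588; nΣy² − (Σy)² = 18920 − 18225 = 695
r = 666 / √(14588 × 695) = 666 / 3184.1263 ≈ 0.2092

0.2092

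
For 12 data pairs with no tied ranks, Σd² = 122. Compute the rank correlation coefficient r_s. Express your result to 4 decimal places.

0.5734

ρ = 1 − 6Σd² / [n(n²−1)] = 1 − 6×122 / (12×143)
  = 1 − 732/1716 = 1 − 0.42657 ≈ 0.5734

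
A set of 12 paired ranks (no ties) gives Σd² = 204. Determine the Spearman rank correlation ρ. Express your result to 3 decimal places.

ρ = 1 − 6Σd² / [n(n²−1)] = 1 − 6×204 / (12×143)
  = 1 − 1224/1716 = 1 − 0.7133 ≈ 0.287

0.287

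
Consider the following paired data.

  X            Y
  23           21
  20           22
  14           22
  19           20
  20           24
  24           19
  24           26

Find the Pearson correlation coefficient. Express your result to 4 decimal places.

n = 7, ΣX = 144, ΣY = 154, ΣX² = 3038, ΣY² = 3422, ΣXY = 3171
nΣXY − ΣXΣY = 22197 − 22176 = 21
nΣX² − (ΣX)² = 21266 − 20736 = 530; nΣY² − (ΣY)² = 23954 − 23716 = 238
r = 21 / √(530 × 238) = 21 / 355.1619 ≈ 0.0591

0.0591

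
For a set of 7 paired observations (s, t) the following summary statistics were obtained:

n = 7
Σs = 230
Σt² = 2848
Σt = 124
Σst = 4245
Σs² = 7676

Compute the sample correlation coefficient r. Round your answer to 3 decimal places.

0.614

r = (nΣst − ΣsΣt) / √[(nΣs² − (Σs)²)(nΣt² − (Σt)²)]
Numerator: 7×4245 − 230×124 = 1195
Denominator: √[(53732 − 52900)(19936 − 15376)] = √[832 × 4560] = 1947.7988
r = 1195 / 1947.7988 ≈ 0.614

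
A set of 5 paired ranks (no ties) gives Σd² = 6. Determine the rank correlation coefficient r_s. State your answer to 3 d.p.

0.700

ρ = 1 − 6Σd² / [n(n²−1)] = 1 − 6×6 / (5×24)
  = 1 − 36/120 = 1 − 0.3000 ≈ 0.700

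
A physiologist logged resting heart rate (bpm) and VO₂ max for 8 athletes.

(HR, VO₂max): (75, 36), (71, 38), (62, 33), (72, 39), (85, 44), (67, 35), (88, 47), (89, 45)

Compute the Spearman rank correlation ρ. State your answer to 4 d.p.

0.9048

Rank HR: 5, 3, 1, 4, 6, 2, 7, 8
Rank VO₂max: 3, 4, 1, 5, 6, 2, 8, 7
d = rank(HR) − rank(VO₂max): 2, -1, 0, -1, 0, 0, -1, 1; Σd² = 8
ρ = 1 − 6Σd² / [n(n²−1)] = 1 − 6×8 / (8×63) = 1 − 48/504 ≈ 0.9048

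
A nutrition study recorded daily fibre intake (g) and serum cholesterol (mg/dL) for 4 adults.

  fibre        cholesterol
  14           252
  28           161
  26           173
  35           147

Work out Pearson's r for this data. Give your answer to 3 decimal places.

n = 4, Σx = 103, Σy = 733, Σx² = 2881, Σy² = 140963, Σxy = 17679
nΣxy − ΣxΣy = 70716 − 75499 = -4783
nΣx² − (Σx)² = 11524 − 10609 = 915; nΣy² − (Σy)² = 563852 − 537289 = 26563
r = -4783 / √(915 × 26563) = -4783 / 4930.0248 ≈ -0.970

-0.970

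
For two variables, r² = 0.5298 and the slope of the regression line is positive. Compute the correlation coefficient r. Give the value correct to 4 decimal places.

0.7279

|r| = √0.5298 = 0.7279
The association is positive, so r = 0.7279.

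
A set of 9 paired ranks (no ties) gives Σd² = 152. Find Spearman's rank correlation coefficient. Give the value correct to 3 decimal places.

-0.267

ρ = 1 − 6Σd² / [n(n²−1)] = 1 − 6×152 / (9×80)
  = 1 − 912/720 = 1 − 1.2667 ≈ -0.267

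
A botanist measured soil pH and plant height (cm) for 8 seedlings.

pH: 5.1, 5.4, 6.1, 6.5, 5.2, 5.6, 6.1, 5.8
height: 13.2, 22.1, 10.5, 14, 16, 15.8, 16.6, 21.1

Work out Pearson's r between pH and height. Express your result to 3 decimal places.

-0.242

n = 8, Σx = 45.8, Σy = 129.3, Σx² = 263.88, Σy² = 2195.31, Σxy = 737.03
nΣxy − ΣxΣy = 5896.24 − 5921.94 = -25.7
nΣx² − (Σx)² = 2111.04 − 2097.64 = 13.4; nΣy² − (Σy)² = 17562.48 − 16718.49 = 843.99
r = -25.7 / √(13.4 × 843.99) = -25.7 / 106.3460 ≈ -0.242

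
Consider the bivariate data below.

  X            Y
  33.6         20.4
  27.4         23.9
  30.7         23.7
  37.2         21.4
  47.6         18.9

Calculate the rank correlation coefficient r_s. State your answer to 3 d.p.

-0.900

Rank X: 3, 1, 2, 4, 5
Rank Y: 2, 5, 4, 3, 1
d = rank(X) − rank(Y): 1, -4, -2, 1, 4; Σd² = 38
ρ = 1 − 6Σd² / [n(n²−1)] = 1 − 6×38 / (5×24) = 1 − 228/120 ≈ -0.900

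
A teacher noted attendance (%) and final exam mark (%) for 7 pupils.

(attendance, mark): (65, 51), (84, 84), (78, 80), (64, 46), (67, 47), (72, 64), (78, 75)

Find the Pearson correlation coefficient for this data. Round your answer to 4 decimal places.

0.9758

n = 7, Σx = 508, Σy = 447, Σx² = 37218, Σy² = 30103, Σxy = 33162
nΣxy − ΣxΣy = 232134 − 227076 = 5058
nΣx² − (Σx)² = 260526 − 258064 = 2462; nΣy² − (Σy)² = 210721 − 199809 = 10912
r = 5058 / √(2462 × 10912) = 5058 / 5183.1789 ≈ 0.9758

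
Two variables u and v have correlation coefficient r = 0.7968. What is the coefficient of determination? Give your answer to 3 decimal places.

0.635

r² = (0.7968)² = 0.635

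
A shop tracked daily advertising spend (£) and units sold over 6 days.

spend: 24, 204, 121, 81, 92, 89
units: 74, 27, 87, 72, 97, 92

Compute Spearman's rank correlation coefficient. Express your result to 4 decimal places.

-0.0857

Rank spend: 1, 6, 5, 2, 4, 3
Rank units: 3, 1, 4, 2, 6, 5
d = rank(spend) − rank(units): -2, 5, 1, 0, -2, -2; Σd² = 38
ρ = 1 − 6Σd² / [n(n²−1)] = 1 − 6×38 / (6×35) = 1 − 228/210 ≈ -0.0857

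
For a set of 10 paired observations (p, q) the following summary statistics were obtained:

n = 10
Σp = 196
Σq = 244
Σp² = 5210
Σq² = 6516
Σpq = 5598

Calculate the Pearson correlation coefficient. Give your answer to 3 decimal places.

r = (nΣpq − ΣpΣq) / √[(nΣp² − (Σp)²)(nΣq² − (Σq)²)]
Numerator: 10×5598 − 196×244 = 8156
Denominator: √[(52100 − 38416)(65160 − 59536)] = √[13684 × 5624] = 8772.6174
r = 8156 / 8772.6174 ≈ 0.930

0.930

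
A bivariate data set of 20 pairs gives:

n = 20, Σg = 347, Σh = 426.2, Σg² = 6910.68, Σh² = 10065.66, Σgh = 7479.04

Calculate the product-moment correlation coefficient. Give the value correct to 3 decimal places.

r = (nΣgh − ΣgΣh) / √[(nΣg² − (Σg)²)(nΣh² − (Σh)²)]
Numerator: 20×7479.04 − 347×426.2 = 1689.4
Denominator: √[(138213.6 − 120409)(201313.2 − 181646.44)] = √[17804.6 × 19666.76] = 18712.5304
r = 1689.4 / 18712.5304 ≈ 0.090

0.090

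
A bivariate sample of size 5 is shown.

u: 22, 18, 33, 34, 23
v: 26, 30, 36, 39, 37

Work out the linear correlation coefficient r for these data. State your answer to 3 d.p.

0.708

n = 5, Σu = 130, Σv = 168, Σu² = 3582, Σv² = 5762, Σuv = 4477
nΣuv − ΣuΣv = 22385 − 21840 = 545
nΣu² − (Σu)² = 17910 − 16900 = 1010; nΣv² − (Σv)² = 28810 − 28224 = 586
r = 545 / √(1010 × 586) = 545 / 769.3244 ≈ 0.708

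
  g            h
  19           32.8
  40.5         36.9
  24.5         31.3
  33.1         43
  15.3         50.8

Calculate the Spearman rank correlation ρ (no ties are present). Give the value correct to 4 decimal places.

Rank g: 2, 5, 3, 4, 1
Rank h: 2, 3, 1, 4, 5
d = rank(g) − rank(h): 0, 2, 2, 0, -4; Σd² = 24
ρ = 1 − 6Σd² / [n(n²−1)] = 1 − 6×24 / (5×24) = 1 − 144/120 ≈ -0.2000

-0.2000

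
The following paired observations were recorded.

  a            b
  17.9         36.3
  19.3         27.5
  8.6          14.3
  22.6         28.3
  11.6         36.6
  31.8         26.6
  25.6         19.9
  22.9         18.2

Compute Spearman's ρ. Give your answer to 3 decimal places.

-0.214

Rank a: 3, 4, 1, 5, 2, 8, 7, 6
Rank b: 7, 5, 1, 6, 8, 4, 3, 2
d = rank(a) − rank(b): -4, -1, 0, -1, -6, 4, 4, 4; Σd² = 102
ρ = 1 − 6Σd² / [n(n²−1)] = 1 − 6×102 / (8×63) = 1 − 612/504 ≈ -0.214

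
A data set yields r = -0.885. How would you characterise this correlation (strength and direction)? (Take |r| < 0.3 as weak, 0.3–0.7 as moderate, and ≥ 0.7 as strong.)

r = -0.885 < 0 so the relationship is negative.
|r| = 0.885, which falls in the strong range.

strong negative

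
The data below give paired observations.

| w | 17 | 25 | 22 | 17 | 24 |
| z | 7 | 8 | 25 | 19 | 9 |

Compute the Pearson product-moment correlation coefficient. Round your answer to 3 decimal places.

n = 5, Σw = 105, Σz = 68, Σw² = 2263, Σz² = 1180, Σwz = 1408
nΣwz − ΣwΣz = 7040 − 7140 = -100
nΣw² − (Σw)² = 11315 − 11025 = 290; nΣz² − (Σz)² = 5900 − 4624 = 1276
r = -100 / √(290 × 1276) = -100 / 608.3091 ≈ -0.164

-0.164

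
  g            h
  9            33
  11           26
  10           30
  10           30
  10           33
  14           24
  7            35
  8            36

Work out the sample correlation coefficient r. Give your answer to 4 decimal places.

-0.9200

n = 8, Σg = 79, Σh = 247, Σg² = 811, Σh² = 7751, Σgh = 2382
nΣgh − ΣgΣh = 19056 − 19513 = -457
nΣg² − (Σg)² = 6488 − 6241 = 247; nΣh² − (Σh)² = 62008 − 61009 = 999
r = -457 / √(247 × 999) = -457 / 496.7424 ≈ -0.9200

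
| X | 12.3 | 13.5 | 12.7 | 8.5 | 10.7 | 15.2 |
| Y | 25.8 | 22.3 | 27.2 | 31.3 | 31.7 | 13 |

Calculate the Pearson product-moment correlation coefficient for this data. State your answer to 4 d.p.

n = 6, ΣX = 72.9, ΣY = 151.3, ΣX² = 912.61, ΣY² = 4056.35, ΣXY = 1766.67
nΣXY − ΣXΣY = 10600.02 − 11029.77 = -429.75
nΣX² − (ΣX)² = 5475.66 − 5314.41 = 161.25; nΣY² − (ΣY)² = 24338.1 − 22891.69 = 1446.41
r = -429.75 / √(161.25 × 1446.41) = -429.75 / 482.9427 ≈ -0.8899

-0.8899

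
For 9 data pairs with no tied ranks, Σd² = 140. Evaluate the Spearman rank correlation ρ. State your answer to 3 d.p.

ρ = 1 − 6Σd² / [n(n²−1)] = 1 − 6×140 / (9×80)
  = 1 − 840/720 = 1 − 1.1667 ≈ -0.167

-0.167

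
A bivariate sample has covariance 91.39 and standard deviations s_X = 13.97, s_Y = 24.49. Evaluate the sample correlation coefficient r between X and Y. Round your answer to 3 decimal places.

0.267

r = Cov(X,Y) / (s_X · s_Y) = 91.39 / (13.97 × 24.49)
  = 91.39 / 342.1253 ≈ 0.267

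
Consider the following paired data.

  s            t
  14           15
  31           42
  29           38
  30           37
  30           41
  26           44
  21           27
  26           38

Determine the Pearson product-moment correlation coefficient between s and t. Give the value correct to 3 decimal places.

n = 8, Σs = 207, Σt = 282, Σs² = 5591, Σt² = 10592, Σst = 7653
nΣst − ΣsΣt = 61224 − 58374 = 2850
nΣs² − (Σs)² = 44728 − 42849 = 1879; nΣt² − (Σt)² = 84736 − 79524 = 5212
r = 2850 / √(1879 × 5212) = 2850 / 3129.4325 ≈ 0.911

0.911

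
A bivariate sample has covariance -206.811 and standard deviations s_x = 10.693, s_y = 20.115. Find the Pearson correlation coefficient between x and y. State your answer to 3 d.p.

-0.962

r = Cov(x,y) / (s_x · s_y) = -206.811 / (10.693 × 20.115)
  = -206.811 / 215.0897 ≈ -0.962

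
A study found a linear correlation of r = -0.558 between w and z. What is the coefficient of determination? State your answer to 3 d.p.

r² = (-0.558)² = 0.311

0.311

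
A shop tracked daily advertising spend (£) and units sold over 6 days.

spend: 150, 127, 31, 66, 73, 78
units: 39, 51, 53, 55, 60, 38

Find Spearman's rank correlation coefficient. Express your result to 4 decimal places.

Rank spend: 6, 5, 1, 2, 3, 4
Rank units: 2, 3, 4, 5, 6, 1
d = rank(spend) − rank(units): 4, 2, -3, -3, -3, 3; Σd² = 56
ρ = 1 − 6Σd² / [n(n²−1)] = 1 − 6×56 / (6×35) = 1 − 336/210 ≈ -0.6000

-0.6000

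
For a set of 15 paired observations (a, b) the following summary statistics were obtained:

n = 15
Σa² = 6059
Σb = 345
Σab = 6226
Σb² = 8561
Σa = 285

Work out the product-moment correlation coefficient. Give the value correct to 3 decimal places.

r = (nΣab − ΣaΣb) / √[(nΣa² − (Σa)²)(nΣb² − (Σb)²)]
Numerator: 15×6226 − 285×345 = -4935
Denominator: √[(90885 − 81225)(128415 − 119025)] = √[9660 × 9390] = 9524.0433
r = -4935 / 9524.0433 ≈ -0.518

-0.518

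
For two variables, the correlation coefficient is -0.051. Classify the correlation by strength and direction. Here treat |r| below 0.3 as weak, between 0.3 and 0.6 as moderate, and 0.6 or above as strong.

r = -0.051 < 0 so the relationship is negative.
|r| = 0.051, which falls in the weak range.

weak negative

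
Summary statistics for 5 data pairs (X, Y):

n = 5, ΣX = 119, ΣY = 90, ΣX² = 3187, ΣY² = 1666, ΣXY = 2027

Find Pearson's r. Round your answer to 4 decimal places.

r = (nΣXY − ΣXΣY) / √[(nΣX² − (ΣX)²)(nΣY² − (ΣY)²)]
Numerator: 5×2027 − 119×90 = -575
Denominator: √[(15935 − 14161)(8330 − 8100)] = √[1774 × 230] = 638.7644
r = -575 / 638.7644 ≈ -0.9002

-0.9002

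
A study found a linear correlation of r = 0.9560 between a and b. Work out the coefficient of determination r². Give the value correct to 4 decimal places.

r² = (0.9560)² = 0.9139

0.9139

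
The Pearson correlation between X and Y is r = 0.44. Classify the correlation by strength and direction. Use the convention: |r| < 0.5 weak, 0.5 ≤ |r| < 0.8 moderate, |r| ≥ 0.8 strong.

weak positive

r = 0.44 > 0 so the relationship is positive.
|r| = 0.44, which falls in the weak range.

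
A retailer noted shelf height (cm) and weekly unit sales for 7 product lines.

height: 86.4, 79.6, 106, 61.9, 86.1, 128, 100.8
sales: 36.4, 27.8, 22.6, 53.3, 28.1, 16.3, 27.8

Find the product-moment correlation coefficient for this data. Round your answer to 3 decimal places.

n = 7, Σx = 648.8, Σy = 212.3, Σx² = 62826.58, Σy² = 7277.59, Σxy = 18360.76
nΣxy − ΣxΣy = 128525.32 − 137740.24 = -9214.92
nΣx² − (Σx)² = 439786.06 − 420941.44 = 18844.62; nΣy² − (Σy)² = 50943.13 − 45071.29 = 5871.84
r = -9214.92 / √(18844.62 × 5871.84) = -9214.92 / 10519.1536 ≈ -0.876

-0.876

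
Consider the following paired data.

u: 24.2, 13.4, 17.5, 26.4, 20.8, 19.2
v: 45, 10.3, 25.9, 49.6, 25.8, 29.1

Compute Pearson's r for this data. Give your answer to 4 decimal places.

0.9689

n = 6, Σu = 121.5, Σv = 185.7, Σu² = 2569.69, Σv² = 6774.51, Σuv = 4085.07
nΣuv − ΣuΣv = 24510.42 − 22562.55 = 1947.87
nΣu² − (Σu)² = 15418.14 − 14762.25 = 655.89; nΣv² − (Σv)² = 40647.06 − 34484.49 = 6162.57
r = 1947.87 / √(655.89 × 6162.57) = 1947.87 / 2010.4646 ≈ 0.9689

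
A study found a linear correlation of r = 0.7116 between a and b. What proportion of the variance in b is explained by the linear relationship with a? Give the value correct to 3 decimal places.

0.506

r² = (0.7116)² = 0.506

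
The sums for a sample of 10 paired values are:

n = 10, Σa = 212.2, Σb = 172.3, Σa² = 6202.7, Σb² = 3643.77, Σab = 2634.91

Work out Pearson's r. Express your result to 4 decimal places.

-0.9534

r = (nΣab − ΣaΣb) / √[(nΣa² − (Σa)²)(nΣb² − (Σb)²)]
Numerator: 10×2634.91 − 212.2×172.3 = -10212.96
Denominator: √[(62027 − 45028.84)(36437.7 − 29687.29)] = √[16998.16 × 6750.41] = 10711.8882
r = -10212.96 / 10711.8882 ≈ -0.9534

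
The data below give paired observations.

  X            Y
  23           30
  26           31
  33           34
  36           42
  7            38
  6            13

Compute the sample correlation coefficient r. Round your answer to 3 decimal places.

0.577

n = 6, ΣX = 131, ΣY = 188, ΣX² = 3675, ΣY² = 6394, ΣXY = 4474
nΣXY − ΣXΣY = 26844 − 24628 = 2216
nΣX² − (ΣX)² = 22050 − 17161 = 4889; nΣY² − (ΣY)² = 38364 − 35344 = 3020
r = 2216 / √(4889 × 3020) = 2216 / 3842.4966 ≈ 0.577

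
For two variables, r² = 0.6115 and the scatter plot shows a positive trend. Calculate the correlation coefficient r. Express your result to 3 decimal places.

0.782

|r| = √0.6115 = 0.782
The association is positive, so r = 0.782.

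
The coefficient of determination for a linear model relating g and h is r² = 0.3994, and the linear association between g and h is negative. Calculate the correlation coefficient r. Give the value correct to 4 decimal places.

-0.6320

|r| = √0.3994 = 0.6320
The association is negative, so r = −0.6320.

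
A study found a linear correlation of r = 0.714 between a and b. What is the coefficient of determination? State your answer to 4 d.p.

r² = (0.714)² = 0.5098

0.5098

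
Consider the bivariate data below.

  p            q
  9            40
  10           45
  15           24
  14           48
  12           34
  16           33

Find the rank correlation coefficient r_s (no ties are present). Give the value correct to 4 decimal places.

-0.5429

Rank p: 1, 2, 5, 4, 3, 6
Rank q: 4, 5, 1, 6, 3, 2
d = rank(p) − rank(q): -3, -3, 4, -2, 0, 4; Σd² = 54
ρ = 1 − 6Σd² / [n(n²−1)] = 1 − 6×54 / (6×35) = 1 − 324/210 ≈ -0.5429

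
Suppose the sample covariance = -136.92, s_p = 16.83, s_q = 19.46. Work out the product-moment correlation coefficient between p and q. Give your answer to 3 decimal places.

r = Cov(p,q) / (s_p · s_q) = -136.92 / (16.83 × 19.46)
  = -136.92 / 327.5118 ≈ -0.418

-0.418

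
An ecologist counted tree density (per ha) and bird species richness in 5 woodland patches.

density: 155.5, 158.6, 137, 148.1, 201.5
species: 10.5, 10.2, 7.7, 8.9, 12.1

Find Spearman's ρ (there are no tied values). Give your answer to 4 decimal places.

0.9000

Rank density: 3, 4, 1, 2, 5
Rank species: 4, 3, 1, 2, 5
d = rank(density) − rank(species): -1, 1, 0, 0, 0; Σd² = 2
ρ = 1 − 6Σd² / [n(n²−1)] = 1 − 6×2 / (5×24) = 1 − 12/120 ≈ 0.9000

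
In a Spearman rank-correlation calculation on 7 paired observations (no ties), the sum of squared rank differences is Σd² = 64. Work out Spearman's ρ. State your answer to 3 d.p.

-0.143

ρ = 1 − 6Σd² / [n(n²−1)] = 1 − 6×64 / (7×48)
  = 1 − 384/336 = 1 − 1.1429 ≈ -0.143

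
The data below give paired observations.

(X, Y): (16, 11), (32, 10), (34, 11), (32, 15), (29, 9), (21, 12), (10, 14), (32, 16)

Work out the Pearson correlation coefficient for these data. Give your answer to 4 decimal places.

-0.0544

n = 8, ΣX = 206, ΣY = 98, ΣX² = 5866, ΣY² = 1244, ΣXY = 2515
nΣXY − ΣXΣY = 20120 − 20188 = -68
nΣX² − (ΣX)² = 46928 − 42436 = 4492; nΣY² − (ΣY)² = 9952 − 9604 = 348
r = -68 / √(4492 × 348) = -68 / 1250.2864 ≈ -0.0544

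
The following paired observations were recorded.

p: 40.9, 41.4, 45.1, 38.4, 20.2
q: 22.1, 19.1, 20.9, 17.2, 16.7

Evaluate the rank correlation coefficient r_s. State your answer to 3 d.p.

Rank p: 3, 4, 5, 2, 1
Rank q: 5, 3, 4, 2, 1
d = rank(p) − rank(q): -2, 1, 1, 0, 0; Σd² = 6
ρ = 1 − 6Σd² / [n(n²−1)] = 1 − 6×6 / (5×24) = 1 − 36/120 ≈ 0.700

0.700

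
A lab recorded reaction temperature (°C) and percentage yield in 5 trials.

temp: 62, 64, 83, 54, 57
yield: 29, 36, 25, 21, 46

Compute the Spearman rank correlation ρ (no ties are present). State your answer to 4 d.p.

Rank temp: 3, 4, 5, 1, 2
Rank yield: 3, 4, 2, 1, 5
d = rank(temp) − rank(yield): 0, 0, 3, 0, -3; Σd² = 18
ρ = 1 − 6Σd² / [n(n²−1)] = 1 − 6×18 / (5×24) = 1 − 108/120 ≈ 0.1000

0.1000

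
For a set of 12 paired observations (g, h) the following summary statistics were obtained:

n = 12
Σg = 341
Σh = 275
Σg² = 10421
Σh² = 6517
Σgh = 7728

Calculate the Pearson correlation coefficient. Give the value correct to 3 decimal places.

-0.218

r = (nΣgh − ΣgΣh) / √[(nΣg² − (Σg)²)(nΣh² − (Σh)²)]
Numerator: 12×7728 − 341×275 = -1039
Denominator: √[(125052 − 116281)(78204 − 75625)] = √[8771 × 2579] = 4756.0918
r = -1039 / 4756.0918 ≈ -0.218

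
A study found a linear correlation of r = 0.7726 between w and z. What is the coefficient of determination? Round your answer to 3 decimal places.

0.597

r² = (0.7726)² = 0.597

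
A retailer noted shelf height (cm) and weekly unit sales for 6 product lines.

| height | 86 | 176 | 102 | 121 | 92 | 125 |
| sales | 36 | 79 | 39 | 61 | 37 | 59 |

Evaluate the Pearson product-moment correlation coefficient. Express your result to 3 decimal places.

0.966

n = 6, Σx = 702, Σy = 311, Σx² = 87506, Σy² = 17629, Σxy = 39138
nΣxy − ΣxΣy = 234828 − 218322 = 16506
nΣx² − (Σx)² = 525036 − 492804 = 32232; nΣy² − (Σy)² = 105774 − 96721 = 9053
r = 16506 / √(32232 × 9053) = 16506 / 17082.0460 ≈ 0.966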